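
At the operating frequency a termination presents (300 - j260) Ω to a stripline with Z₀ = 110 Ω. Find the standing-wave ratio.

Γ = (Z_L − Z_0)/(Z_L + Z_0) = (190 − j260)/(410 − j260)
|Γ| = 322/485 = 0.663
VSWR = (1 + |Γ|)/(1 − |Γ|) = 1.66/0.337

VSWR ≈ 4.94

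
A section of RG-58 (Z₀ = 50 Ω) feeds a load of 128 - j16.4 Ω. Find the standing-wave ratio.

VSWR ≈ 2.61

Γ = (Z_L − Z_0)/(Z_L + Z_0) = (78 − j16.4)/(178 − j16.4)
|Γ| = 79.7/179 = 0.446
VSWR = (1 + |Γ|)/(1 − |Γ|) = 1.45/0.554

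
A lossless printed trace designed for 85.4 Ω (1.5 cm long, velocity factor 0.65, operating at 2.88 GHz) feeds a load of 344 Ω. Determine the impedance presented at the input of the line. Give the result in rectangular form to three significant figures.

λ = v/f = 0.65·c / 2.88 GHz = 0.0677 m
βl = 2π·l/λ = 2π × 0.222 = 79.8°
tan(βl) = tan(79.8°) = 5.53
Z_in = Z_0·(Z_L + jZ_0·tanβl)/(Z_0 + jZ_L·tanβl)
     = 85.4·(344 + j472)/(85.4 + j1900)

Z_in ≈ 21.8 − j14.5 Ω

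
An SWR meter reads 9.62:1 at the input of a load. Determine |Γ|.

|Γ| = (S − 1)/(S + 1) = (9.62 − 1)/(9.62 + 1) = 8.62/10.6

|Γ| ≈ 0.812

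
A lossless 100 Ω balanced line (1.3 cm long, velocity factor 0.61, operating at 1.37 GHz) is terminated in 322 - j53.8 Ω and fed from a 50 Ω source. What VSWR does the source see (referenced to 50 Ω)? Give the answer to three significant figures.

λ = v/f = 0.61·c / 1.37 GHz = 0.134 m
βl = 2π·l/λ = 2π × 0.0973 = 35°
tan(βl) = 0.701
Z_in = Z_0·(Z_L + jZ_0·tanβl)/(Z_0 + jZ_L·tanβl) = 68.7 − j101 Ω
Γ_s = (Z_in − Z_s)/(Z_in + Z_s) = (18.7 − j101)/(119 − j101), |Γ_s| = 0.658
VSWR = (1 + |Γ_s|)/(1 − |Γ_s|)

VSWR ≈ 4.85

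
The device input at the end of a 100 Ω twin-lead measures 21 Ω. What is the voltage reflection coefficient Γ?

Γ = -0.653

Γ = (Z_L − Z_0)/(Z_L + Z_0) = (21 − 100)/(21 + 100) = -79/121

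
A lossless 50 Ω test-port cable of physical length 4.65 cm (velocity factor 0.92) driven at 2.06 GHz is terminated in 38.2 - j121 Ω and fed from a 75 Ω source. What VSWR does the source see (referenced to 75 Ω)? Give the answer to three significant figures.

VSWR ≈ 8.98

λ = v/f = 0.92·c / 2.06 GHz = 0.134 m
βl = 2π·l/λ = 2π × 0.347 = 125°
tan(βl) = -1.43
Z_in = Z_0·(Z_L + jZ_0·tanβl)/(Z_0 + jZ_L·tanβl) = 16 + j71.1 Ω
Γ_s = (Z_in − Z_s)/(Z_in + Z_s) = (-59 + j71.1)/(91 + j71.1), |Γ_s| = 0.8
VSWR = (1 + |Γ_s|)/(1 − |Γ_s|)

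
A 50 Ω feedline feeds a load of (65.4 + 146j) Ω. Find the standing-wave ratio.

Γ = (Z_L − Z_0)/(Z_L + Z_0) = (15.4 + j146)/(115.4 + j146)
|Γ| = 147/186 = 0.789
VSWR = (1 + |Γ|)/(1 − |Γ|) = 1.79/0.211

VSWR ≈ 8.47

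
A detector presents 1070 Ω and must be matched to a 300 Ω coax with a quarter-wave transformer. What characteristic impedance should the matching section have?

Z_qwt = √(Z_0·R_L) = √(300 × 1070) = √321000

Z_qwt ≈ 567 Ω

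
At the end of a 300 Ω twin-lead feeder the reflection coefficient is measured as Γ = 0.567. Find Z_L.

Z_L = Z_0·(1 + Γ)/(1 − Γ) = 300·(1.57)/(0.433)

Z_L ≈ 1090 Ω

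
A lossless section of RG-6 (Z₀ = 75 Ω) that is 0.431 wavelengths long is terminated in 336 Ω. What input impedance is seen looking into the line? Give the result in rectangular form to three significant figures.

Z_in ≈ 77 + j125 Ω

βl = 2π × 0.431 = 155°
tan(βl) = tan(155°) = -0.463
Z_in = Z_0·(Z_L + jZ_0·tanβl)/(Z_0 + jZ_L·tanβl)
     = 75·(336 − j34.7)/(75 − j156)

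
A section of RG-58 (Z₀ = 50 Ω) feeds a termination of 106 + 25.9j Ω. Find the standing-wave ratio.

Γ = (Z_L − Z_0)/(Z_L + Z_0) = (56 + j25.9)/(156 + j25.9)
|Γ| = 61.7/158 = 0.39
VSWR = (1 + |Γ|)/(1 − |Γ|) = 1.39/0.61

VSWR ≈ 2.28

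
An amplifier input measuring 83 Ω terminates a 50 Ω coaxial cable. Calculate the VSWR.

VSWR ≈ 1.66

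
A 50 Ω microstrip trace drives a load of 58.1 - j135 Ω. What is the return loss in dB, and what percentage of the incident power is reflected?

RL ≈ 2.14 dB; 61.2% of incident power reflected

Γ = (8.1 − j135)/(108.1 − j135), |Γ| = 0.782
RL = −20·log₁₀(0.782) = 2.14 dB
P_refl/P_inc = |Γ|² = 0.612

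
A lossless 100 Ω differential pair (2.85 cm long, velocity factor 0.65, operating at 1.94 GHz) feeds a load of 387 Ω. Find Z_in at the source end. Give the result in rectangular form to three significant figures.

Z_in ≈ 26.9 + j19.9 Ω

λ = v/f = 0.65·c / 1.94 GHz = 0.101 m
βl = 2π·l/λ = 2π × 0.284 = 102°
tan(βl) = tan(102°) = -4.67
Z_in = Z_0·(Z_L + jZ_0·tanβl)/(Z_0 + jZ_L·tanβl)
     = 100·(387 − j467)/(100 − j1810)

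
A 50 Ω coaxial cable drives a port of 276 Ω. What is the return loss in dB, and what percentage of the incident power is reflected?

RL ≈ 3.18 dB; 48.1% of incident power reflected

Γ = (276 − 50)/(276 + 50) = 0.693
RL = −20·log₁₀(0.693) = 3.18 dB
P_refl/P_inc = |Γ|² = 0.481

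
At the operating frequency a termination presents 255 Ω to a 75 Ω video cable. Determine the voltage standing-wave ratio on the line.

VSWR ≈ 3.4

Γ = (255 − 75)/(255 + 75) = 0.545
VSWR = (1 + 0.545)/(1 − 0.545)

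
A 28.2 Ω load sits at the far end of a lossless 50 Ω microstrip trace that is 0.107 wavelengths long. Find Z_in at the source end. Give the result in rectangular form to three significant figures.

Z_in ≈ 38.3 + j22.6 Ω

βl = 2π × 0.107 = 38.5°
tan(βl) = tan(38.5°) = 0.796
Z_in = Z_0·(Z_L + jZ_0·tanβl)/(Z_0 + jZ_L·tanβl)
     = 50·(28.2 + j39.8)/(50 + j22.4)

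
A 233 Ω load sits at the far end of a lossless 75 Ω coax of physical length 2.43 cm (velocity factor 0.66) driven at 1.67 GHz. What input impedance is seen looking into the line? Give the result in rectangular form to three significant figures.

λ = v/f = 0.66·c / 1.67 GHz = 0.119 m
βl = 2π·l/λ = 2π × 0.205 = 73.8°
tan(βl) = tan(73.8°) = 3.44
Z_in = Z_0·(Z_L + jZ_0·tanβl)/(Z_0 + jZ_L·tanβl)
     = 75·(233 + j258)/(75 + j801)

Z_in ≈ 26 − j19.4 Ω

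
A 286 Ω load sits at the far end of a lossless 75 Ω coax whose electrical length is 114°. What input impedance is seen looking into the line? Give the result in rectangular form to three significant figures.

Z_in ≈ 23.2 + j30.7 Ω

tan(βl) = tan(114°) = -2.25
Z_in = Z_0·(Z_L + jZ_0·tanβl)/(Z_0 + jZ_L·tanβl)
     = 75·(286 − j168)/(75 − j642)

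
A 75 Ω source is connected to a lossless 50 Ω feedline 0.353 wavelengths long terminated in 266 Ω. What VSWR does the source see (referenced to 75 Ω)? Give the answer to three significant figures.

βl = 2π × 0.353 = 127°
tan(βl) = -1.32
Z_in = Z_0·(Z_L + jZ_0·tanβl)/(Z_0 + jZ_L·tanβl) = 14.5 + j35.7 Ω
Γ_s = (Z_in − Z_s)/(Z_in + Z_s) = (-60.5 + j35.7)/(89.5 + j35.7), |Γ_s| = 0.73
VSWR = (1 + |Γ_s|)/(1 − |Γ_s|)

VSWR ≈ 6.39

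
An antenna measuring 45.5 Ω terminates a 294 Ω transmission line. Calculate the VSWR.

Γ = (45.5 − 294)/(45.5 + 294) = -0.732
VSWR = (1 + 0.732)/(1 − 0.732)

VSWR ≈ 6.46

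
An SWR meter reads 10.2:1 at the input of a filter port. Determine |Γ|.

|Γ| ≈ 0.821

|Γ| = (S − 1)/(S + 1) = (10.2 − 1)/(10.2 + 1) = 9.2/11.2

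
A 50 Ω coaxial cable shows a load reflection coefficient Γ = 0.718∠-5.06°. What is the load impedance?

Z_L = Z_0·(1 + Γ)/(1 − Γ) = 50·(1.72 − j0.0633)/(0.285 + j0.0633)

Z_L ≈ 285 − j74.4 Ω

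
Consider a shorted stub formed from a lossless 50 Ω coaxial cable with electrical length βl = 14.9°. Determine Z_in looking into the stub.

tan(βl) = 0.266
For a shorted stub, Z_in = jZ_0·tan(βl)

Z_in ≈ +j13.3 Ω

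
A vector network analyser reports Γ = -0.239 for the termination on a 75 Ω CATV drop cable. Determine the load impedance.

Z_L = Z_0·(1 + Γ)/(1 − Γ) = 75·(0.761)/(1.24)

Z_L ≈ 46.1 Ω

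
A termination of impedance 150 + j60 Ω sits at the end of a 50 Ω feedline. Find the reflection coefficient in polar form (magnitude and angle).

Γ ≈ 0.559 ∠ 14.3°

Γ = (Z_L − Z_0)/(Z_L + Z_0) = (100 + j60)/(200 + j60)
|Γ| = 117/209 = 0.559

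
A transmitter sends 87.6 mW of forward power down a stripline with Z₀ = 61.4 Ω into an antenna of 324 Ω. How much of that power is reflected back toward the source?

Γ = (324 − 61.4)/(324 + 61.4) = 0.681
|Γ|² = 0.464
P_refl = |Γ|²·P_inc = 40.7 mW, P_del = (1 − |Γ|²)·P_inc = 46.9 mW

P_reflected ≈ 40.7 mW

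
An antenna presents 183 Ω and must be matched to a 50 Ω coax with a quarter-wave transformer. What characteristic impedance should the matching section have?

Z_qwt = √(Z_0·R_L) = √(50 × 183) = √9150

Z_qwt ≈ 95.7 Ω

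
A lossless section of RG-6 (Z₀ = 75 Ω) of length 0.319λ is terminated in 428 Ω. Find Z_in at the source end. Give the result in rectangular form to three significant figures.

βl = 2π × 0.319 = 115°
tan(βl) = tan(115°) = -2.16
Z_in = Z_0·(Z_L + jZ_0·tanβl)/(Z_0 + jZ_L·tanβl)
     = 75·(428 − j162)/(75 − j925)

Z_in ≈ 15.9 + j33.4 Ω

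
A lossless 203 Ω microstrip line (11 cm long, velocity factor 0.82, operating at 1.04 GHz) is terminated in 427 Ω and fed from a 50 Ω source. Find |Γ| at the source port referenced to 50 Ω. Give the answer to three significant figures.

λ = v/f = 0.82·c / 1.04 GHz = 0.237 m
βl = 2π·l/λ = 2π × 0.465 = 167°
tan(βl) = -0.223
Z_in = Z_0·(Z_L + jZ_0·tanβl)/(Z_0 + jZ_L·tanβl) = 367 + j127 Ω
Γ_s = (Z_in − Z_s)/(Z_in + Z_s) = (317 + j127)/(417 + j127), |Γ_s| = 0.784

|Γ| ≈ 0.784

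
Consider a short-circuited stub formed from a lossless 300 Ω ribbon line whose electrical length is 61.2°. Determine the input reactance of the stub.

tan(βl) = 1.82
For a short-circuited stub, Z_in = jZ_0·tan(βl)

X_in ≈ 546 Ω (inductive)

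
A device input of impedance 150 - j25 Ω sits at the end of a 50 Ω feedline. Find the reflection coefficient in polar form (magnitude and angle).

Γ = (Z_L − Z_0)/(Z_L + Z_0) = (100 − j25)/(200 − j25)
|Γ| = 103/202 = 0.511

Γ ≈ 0.511 ∠ -6.91°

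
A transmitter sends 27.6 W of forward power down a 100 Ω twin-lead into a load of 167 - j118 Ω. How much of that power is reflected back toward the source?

|Γ| = |(67 − j118)/(267 − j118)| = 0.465
|Γ|² = 0.216
P_refl = |Γ|²·P_inc = 5.96 W, P_del = (1 − |Γ|²)·P_inc = 21.6 W

P_reflected ≈ 5.96 W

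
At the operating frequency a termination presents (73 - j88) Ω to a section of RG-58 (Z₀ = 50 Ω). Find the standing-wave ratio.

Γ = (Z_L − Z_0)/(Z_L + Z_0) = (23 − j88)/(123 − j88)
|Γ| = 91/151 = 0.601
VSWR = (1 + |Γ|)/(1 − |Γ|) = 1.6/0.399

VSWR ≈ 4.02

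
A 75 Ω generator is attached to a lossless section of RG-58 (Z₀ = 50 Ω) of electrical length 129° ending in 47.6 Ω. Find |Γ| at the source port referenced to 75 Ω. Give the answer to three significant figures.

|Γ| ≈ 0.197

tan(βl) = -1.23
Z_in = Z_0·(Z_L + jZ_0·tanβl)/(Z_0 + jZ_L·tanβl) = 50.5 − j2.43 Ω
Γ_s = (Z_in − Z_s)/(Z_in + Z_s) = (-24.5 − j2.43)/(125 − j2.43), |Γ_s| = 0.197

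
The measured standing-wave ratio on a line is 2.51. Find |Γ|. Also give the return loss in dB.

|Γ| ≈ 0.43; return loss ≈ 7.33 dB

|Γ| = (S − 1)/(S + 1) = (2.51 − 1)/(2.51 + 1) = 1.51/3.51
RL = −20·log₁₀|Γ| = −20·log₁₀(0.43)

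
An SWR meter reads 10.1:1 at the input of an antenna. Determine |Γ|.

|Γ| ≈ 0.82

|Γ| = (S − 1)/(S + 1) = (10.1 − 1)/(10.1 + 1) = 9.1/11.1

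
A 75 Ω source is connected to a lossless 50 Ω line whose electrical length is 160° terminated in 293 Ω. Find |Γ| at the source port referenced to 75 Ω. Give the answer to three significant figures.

|Γ| ≈ 0.636

tan(βl) = -0.364
Z_in = Z_0·(Z_L + jZ_0·tanβl)/(Z_0 + jZ_L·tanβl) = 59.8 + j109 Ω
Γ_s = (Z_in − Z_s)/(Z_in + Z_s) = (-15.2 + j109)/(135 + j109), |Γ_s| = 0.636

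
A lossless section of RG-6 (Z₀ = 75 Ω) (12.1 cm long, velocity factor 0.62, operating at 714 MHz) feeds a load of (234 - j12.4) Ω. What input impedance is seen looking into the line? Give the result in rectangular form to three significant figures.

λ = v/f = 0.62·c / 714 MHz = 0.261 m
βl = 2π·l/λ = 2π × 0.464 = 167°
tan(βl) = tan(167°) = -0.227
Z_in = Z_0·(Z_L + jZ_0·tanβl)/(Z_0 + jZ_L·tanβl)
     = 75·(234 − j29.4)/(72.2 − j53.1)

Z_in ≈ 172 + j96.2 Ω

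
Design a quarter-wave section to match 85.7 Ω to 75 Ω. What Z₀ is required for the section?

Z_qwt = √(Z_0·R_L) = √(75 × 85.7) = √6428

Z_qwt ≈ 80.2 Ω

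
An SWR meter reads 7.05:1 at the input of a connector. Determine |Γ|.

|Γ| ≈ 0.752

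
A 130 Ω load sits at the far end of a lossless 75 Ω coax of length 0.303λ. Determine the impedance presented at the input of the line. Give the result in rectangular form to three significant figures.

Z_in ≈ 46.6 + j16.6 Ω

βl = 2π × 0.303 = 109°
tan(βl) = tan(109°) = -2.89
Z_in = Z_0·(Z_L + jZ_0·tanβl)/(Z_0 + jZ_L·tanβl)
     = 75·(130 − j217)/(75 − j376)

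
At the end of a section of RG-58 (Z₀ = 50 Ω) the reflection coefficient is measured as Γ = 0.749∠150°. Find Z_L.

Z_L ≈ 7.68 + j13.1 Ω

Z_L = Z_0·(1 + Γ)/(1 − Γ) = 50·(0.351 + j0.374)/(1.65 − j0.374)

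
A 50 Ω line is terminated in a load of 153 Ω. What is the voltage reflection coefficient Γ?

Γ = (Z_L − Z_0)/(Z_L + Z_0) = (153 − 50)/(153 + 50) = 103/203

Γ = 0.507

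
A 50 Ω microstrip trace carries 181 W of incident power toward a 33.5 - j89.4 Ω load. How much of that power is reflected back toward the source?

|Γ| = |(-16.5 − j89.4)/(83.5 − j89.4)| = 0.743
|Γ|² = 0.552
P_refl = |Γ|²·P_inc = 100 W, P_del = (1 − |Γ|²)·P_inc = 81 W

P_reflected ≈ 100 W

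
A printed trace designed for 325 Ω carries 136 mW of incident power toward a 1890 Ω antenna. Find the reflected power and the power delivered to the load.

Γ = (1890 − 325)/(1890 + 325) = 0.707
|Γ|² = 0.499
P_refl = |Γ|²·P_inc = 67.9 mW, P_del = (1 − |Γ|²)·P_inc = 68.1 mW

P_reflected ≈ 67.9 mW; P_delivered ≈ 68.1 mW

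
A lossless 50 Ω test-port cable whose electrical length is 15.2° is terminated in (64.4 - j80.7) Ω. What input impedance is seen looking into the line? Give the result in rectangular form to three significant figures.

tan(βl) = tan(15.2°) = 0.272
Z_in = Z_0·(Z_L + jZ_0·tanβl)/(Z_0 + jZ_L·tanβl)
     = 50·(64.4 − j67.1)/(71.9 + j17.5)

Z_in ≈ 31.6 − j54.3 Ω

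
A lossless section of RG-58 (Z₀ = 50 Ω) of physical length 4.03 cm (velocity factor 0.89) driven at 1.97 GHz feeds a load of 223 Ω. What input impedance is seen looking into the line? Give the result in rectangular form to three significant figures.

λ = v/f = 0.89·c / 1.97 GHz = 0.136 m
βl = 2π·l/λ = 2π × 0.297 = 107°
tan(βl) = tan(107°) = -3.26
Z_in = Z_0·(Z_L + jZ_0·tanβl)/(Z_0 + jZ_L·tanβl)
     = 50·(223 − j163)/(50 − j727)

Z_in ≈ 12.2 + j14.5 Ω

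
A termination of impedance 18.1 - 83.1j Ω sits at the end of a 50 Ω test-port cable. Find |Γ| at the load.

|Γ| ≈ 0.828

Γ = (Z_L − Z_0)/(Z_L + Z_0) = (-31.9 − j83.1)/(68.1 − j83.1)
|Γ| = 89/107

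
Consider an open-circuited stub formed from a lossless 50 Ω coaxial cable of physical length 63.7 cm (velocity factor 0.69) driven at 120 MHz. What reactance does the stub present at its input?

X_in ≈ 46.5 Ω (inductive)

λ = v/f = 0.69·c / 120 MHz = 1.72 m
βl = 2π·l/λ = 2π × 0.369 = 133°
tan(βl) = -1.07
For an open-circuited stub, Z_in = −jZ_0·cot(βl) = −jZ_0/tan(βl)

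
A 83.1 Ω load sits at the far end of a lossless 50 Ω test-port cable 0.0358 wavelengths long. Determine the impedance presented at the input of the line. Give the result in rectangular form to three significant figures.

Z_in ≈ 76.4 − j17.6 Ω

βl = 2π × 0.0358 = 12.9°
tan(βl) = tan(12.9°) = 0.229
Z_in = Z_0·(Z_L + jZ_0·tanβl)/(Z_0 + jZ_L·tanβl)
     = 50·(83.1 + j11.4)/(50 + j19)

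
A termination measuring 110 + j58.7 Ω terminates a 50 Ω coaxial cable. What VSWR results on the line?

Γ = (Z_L − Z_0)/(Z_L + Z_0) = (60 + j58.7)/(160 + j58.7)
|Γ| = 83.9/170 = 0.493
VSWR = (1 + |Γ|)/(1 − |Γ|) = 1.49/0.507

VSWR ≈ 2.94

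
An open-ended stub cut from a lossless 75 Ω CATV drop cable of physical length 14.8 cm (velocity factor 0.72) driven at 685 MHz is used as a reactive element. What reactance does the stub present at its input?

λ = v/f = 0.72·c / 685 MHz = 0.315 m
βl = 2π·l/λ = 2π × 0.469 = 169°
tan(βl) = -0.195
For an open-ended stub, Z_in = −jZ_0·cot(βl) = −jZ_0/tan(βl)

X_in ≈ 385 Ω (inductive)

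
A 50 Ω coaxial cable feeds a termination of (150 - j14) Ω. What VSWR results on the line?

VSWR ≈ 3.03

Γ = (Z_L − Z_0)/(Z_L + Z_0) = (100 − j14)/(200 − j14)
|Γ| = 101/200 = 0.504
VSWR = (1 + |Γ|)/(1 − |Γ|) = 1.5/0.496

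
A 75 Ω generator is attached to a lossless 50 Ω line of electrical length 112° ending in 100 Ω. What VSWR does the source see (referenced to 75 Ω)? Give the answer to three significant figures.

VSWR ≈ 2.8

tan(βl) = -2.48
Z_in = Z_0·(Z_L + jZ_0·tanβl)/(Z_0 + jZ_L·tanβl) = 27.9 + j14.6 Ω
Γ_s = (Z_in − Z_s)/(Z_in + Z_s) = (-47.1 + j14.6)/(103 + j14.6), |Γ_s| = 0.474
VSWR = (1 + |Γ_s|)/(1 − |Γ_s|)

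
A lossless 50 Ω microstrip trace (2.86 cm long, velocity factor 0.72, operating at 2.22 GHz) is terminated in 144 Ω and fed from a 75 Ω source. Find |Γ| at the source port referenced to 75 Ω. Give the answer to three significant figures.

|Γ| ≈ 0.612

λ = v/f = 0.72·c / 2.22 GHz = 0.0973 m
βl = 2π·l/λ = 2π × 0.294 = 106°
tan(βl) = -3.53
Z_in = Z_0·(Z_L + jZ_0·tanβl)/(Z_0 + jZ_L·tanβl) = 18.6 + j12.3 Ω
Γ_s = (Z_in − Z_s)/(Z_in + Z_s) = (-56.4 + j12.3)/(93.6 + j12.3), |Γ_s| = 0.612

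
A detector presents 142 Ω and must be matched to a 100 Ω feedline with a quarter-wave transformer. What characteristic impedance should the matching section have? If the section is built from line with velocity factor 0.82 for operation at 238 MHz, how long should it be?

Z_qwt = √(Z_0·R_L) = √(100 × 142) = √14200
λ = 0.82·c/f = 1.03 m, so l = λ/4 = 0.258 m

Z_qwt ≈ 119 Ω; length ≈ 25.8 cm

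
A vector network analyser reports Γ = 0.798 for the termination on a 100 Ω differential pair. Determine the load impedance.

Z_L = Z_0·(1 + Γ)/(1 − Γ) = 100·(1.8)/(0.202)

Z_L ≈ 890 Ω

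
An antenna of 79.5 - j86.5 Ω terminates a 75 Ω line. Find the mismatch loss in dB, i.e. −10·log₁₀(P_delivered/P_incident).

Γ = (4.5 − j86.5)/(154.5 − j86.5), |Γ| = 0.489
|Γ|² = 0.239, so P_del/P_inc = 1 − |Γ|² = 0.761
ML = −10·log₁₀(1 − |Γ|²)

mismatch loss ≈ 1.19 dB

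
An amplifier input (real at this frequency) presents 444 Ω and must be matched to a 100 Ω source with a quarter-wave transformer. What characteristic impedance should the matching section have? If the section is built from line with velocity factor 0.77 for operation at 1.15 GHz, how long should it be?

Z_qwt ≈ 211 Ω; length ≈ 5.02 cm

Z_qwt = √(Z_0·R_L) = √(100 × 444) = √44400
λ = 0.77·c/f = 0.201 m, so l = λ/4 = 0.0502 m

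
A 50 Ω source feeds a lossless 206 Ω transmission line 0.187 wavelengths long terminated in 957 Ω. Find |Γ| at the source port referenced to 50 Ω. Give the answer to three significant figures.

βl = 2π × 0.187 = 67.3°
tan(βl) = 2.39
Z_in = Z_0·(Z_L + jZ_0·tanβl)/(Z_0 + jZ_L·tanβl) = 51.7 − j81.4 Ω
Γ_s = (Z_in − Z_s)/(Z_in + Z_s) = (1.67 − j81.4)/(102 − j81.4), |Γ_s| = 0.625

|Γ| ≈ 0.625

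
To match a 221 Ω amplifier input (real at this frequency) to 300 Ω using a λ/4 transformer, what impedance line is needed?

Z_qwt ≈ 257 Ω

Z_qwt = √(Z_0·R_L) = √(300 × 221) = √66300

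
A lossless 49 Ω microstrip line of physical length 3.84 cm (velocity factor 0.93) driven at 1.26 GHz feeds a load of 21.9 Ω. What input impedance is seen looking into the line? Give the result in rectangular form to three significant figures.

Z_in ≈ 59 + j43.3 Ω

λ = v/f = 0.93·c / 1.26 GHz = 0.221 m
βl = 2π·l/λ = 2π × 0.173 = 62.4°
tan(βl) = tan(62.4°) = 1.92
Z_in = Z_0·(Z_L + jZ_0·tanβl)/(Z_0 + jZ_L·tanβl)
     = 49·(21.9 + j93.9)/(49 + j41.9)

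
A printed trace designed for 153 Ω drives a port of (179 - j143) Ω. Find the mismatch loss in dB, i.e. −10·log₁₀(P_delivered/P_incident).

Γ = (26 − j143)/(332 − j143), |Γ| = 0.402
|Γ|² = 0.162, so P_del/P_inc = 1 − |Γ|² = 0.838
ML = −10·log₁₀(1 − |Γ|²)

mismatch loss ≈ 0.766 dB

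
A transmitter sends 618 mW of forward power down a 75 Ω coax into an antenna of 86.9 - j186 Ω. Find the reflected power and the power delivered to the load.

P_reflected ≈ 353 mW; P_delivered ≈ 265 mW

|Γ| = |(11.9 − j186)/(161.9 − j186)| = 0.756
|Γ|² = 0.571
P_refl = |Γ|²·P_inc = 353 mW, P_del = (1 − |Γ|²)·P_inc = 265 mW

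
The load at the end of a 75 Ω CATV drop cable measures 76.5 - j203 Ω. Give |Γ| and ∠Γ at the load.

Γ = (Z_L − Z_0)/(Z_L + Z_0) = (1.5 − j203)/(151.5 − j203)
|Γ| = 203/253 = 0.801

Γ ≈ 0.801 ∠ -36.3°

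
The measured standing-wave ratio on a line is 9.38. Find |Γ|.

|Γ| = (S − 1)/(S + 1) = (9.38 − 1)/(9.38 + 1) = 8.38/10.4

|Γ| ≈ 0.807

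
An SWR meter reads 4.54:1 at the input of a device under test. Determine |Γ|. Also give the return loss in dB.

|Γ| ≈ 0.639; return loss ≈ 3.89 dB

|Γ| = (S − 1)/(S + 1) = (4.54 − 1)/(4.54 + 1) = 3.54/5.54
RL = −20·log₁₀|Γ| = −20·log₁₀(0.639)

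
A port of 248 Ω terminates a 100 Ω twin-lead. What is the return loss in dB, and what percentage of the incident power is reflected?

RL ≈ 7.43 dB; 18.1% of incident power reflected

Γ = (248 − 100)/(248 + 100) = 0.425
RL = −20·log₁₀(0.425) = 7.43 dB
P_refl/P_inc = |Γ|² = 0.181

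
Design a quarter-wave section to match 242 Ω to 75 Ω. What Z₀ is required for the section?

Z_qwt ≈ 135 Ω

Z_qwt = √(Z_0·R_L) = √(75 × 242) = √18150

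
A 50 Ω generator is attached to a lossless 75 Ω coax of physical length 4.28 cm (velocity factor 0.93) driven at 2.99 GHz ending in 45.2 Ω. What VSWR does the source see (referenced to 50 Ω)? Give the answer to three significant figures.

VSWR ≈ 1.3

λ = v/f = 0.93·c / 2.99 GHz = 0.0933 m
βl = 2π·l/λ = 2π × 0.459 = 165°
tan(βl) = -0.266
Z_in = Z_0·(Z_L + jZ_0·tanβl)/(Z_0 + jZ_L·tanβl) = 47.2 − j12.4 Ω
Γ_s = (Z_in − Z_s)/(Z_in + Z_s) = (-2.82 − j12.4)/(97.2 − j12.4), |Γ_s| = 0.129
VSWR = (1 + |Γ_s|)/(1 − |Γ_s|)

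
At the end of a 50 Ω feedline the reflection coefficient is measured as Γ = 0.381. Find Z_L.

Z_L ≈ 112 Ω

Z_L = Z_0·(1 + Γ)/(1 − Γ) = 50·(1.38)/(0.619)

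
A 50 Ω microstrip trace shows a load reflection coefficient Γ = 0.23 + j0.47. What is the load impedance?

Z_L ≈ 44.6 + j57.8 Ω

Z_L = Z_0·(1 + Γ)/(1 − Γ) = 50·(1.23 + j0.47)/(0.77 − j0.47)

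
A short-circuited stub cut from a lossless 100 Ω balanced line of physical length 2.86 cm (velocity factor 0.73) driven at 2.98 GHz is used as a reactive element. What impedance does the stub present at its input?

Z_in ≈ −j83.6 Ω

λ = v/f = 0.73·c / 2.98 GHz = 0.0735 m
βl = 2π·l/λ = 2π × 0.389 = 140°
tan(βl) = -0.836
For a short-circuited stub, Z_in = jZ_0·tan(βl)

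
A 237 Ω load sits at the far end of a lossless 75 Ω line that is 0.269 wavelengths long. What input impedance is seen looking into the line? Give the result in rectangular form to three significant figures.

βl = 2π × 0.269 = 96.8°
tan(βl) = tan(96.8°) = -8.34
Z_in = Z_0·(Z_L + jZ_0·tanβl)/(Z_0 + jZ_L·tanβl)
     = 75·(237 − j625)/(75 − j1980)

Z_in ≈ 24 + j8.08 Ω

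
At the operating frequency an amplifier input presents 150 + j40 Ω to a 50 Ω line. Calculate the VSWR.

VSWR ≈ 3.24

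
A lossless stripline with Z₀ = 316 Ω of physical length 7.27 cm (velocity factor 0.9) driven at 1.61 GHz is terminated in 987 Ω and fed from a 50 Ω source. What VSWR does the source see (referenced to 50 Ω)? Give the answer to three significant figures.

λ = v/f = 0.9·c / 1.61 GHz = 0.168 m
βl = 2π·l/λ = 2π × 0.434 = 156°
tan(βl) = -0.444
Z_in = Z_0·(Z_L + jZ_0·tanβl)/(Z_0 + jZ_L·tanβl) = 404 + j420 Ω
Γ_s = (Z_in − Z_s)/(Z_in + Z_s) = (354 + j420)/(454 + j420), |Γ_s| = 0.888
VSWR = (1 + |Γ_s|)/(1 − |Γ_s|)

VSWR ≈ 16.9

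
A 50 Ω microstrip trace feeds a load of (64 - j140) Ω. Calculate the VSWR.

VSWR ≈ 8.06

Γ = (Z_L − Z_0)/(Z_L + Z_0) = (14 − j140)/(114 − j140)
|Γ| = 141/181 = 0.779
VSWR = (1 + |Γ|)/(1 − |Γ|) = 1.78/0.221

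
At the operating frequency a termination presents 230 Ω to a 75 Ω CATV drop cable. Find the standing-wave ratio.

VSWR ≈ 3.07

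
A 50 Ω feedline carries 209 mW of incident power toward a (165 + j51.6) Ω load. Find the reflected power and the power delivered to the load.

P_reflected ≈ 67.9 mW; P_delivered ≈ 141 mW

|Γ| = |(115 + j51.6)/(215 + j51.6)| = 0.57
|Γ|² = 0.325
P_refl = |Γ|²·P_inc = 67.9 mW, P_del = (1 − |Γ|²)·P_inc = 141 mW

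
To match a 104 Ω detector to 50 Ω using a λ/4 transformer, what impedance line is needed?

Z_qwt = √(Z_0·R_L) = √(50 × 104) = √5200

Z_qwt ≈ 72.1 Ω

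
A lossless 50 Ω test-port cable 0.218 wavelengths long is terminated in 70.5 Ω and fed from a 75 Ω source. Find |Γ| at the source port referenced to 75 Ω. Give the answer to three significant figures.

|Γ| ≈ 0.352

βl = 2π × 0.218 = 78.5°
tan(βl) = 4.91
Z_in = Z_0·(Z_L + jZ_0·tanβl)/(Z_0 + jZ_L·tanβl) = 36.2 − j4.96 Ω
Γ_s = (Z_in − Z_s)/(Z_in + Z_s) = (-38.8 − j4.96)/(111 − j4.96), |Γ_s| = 0.352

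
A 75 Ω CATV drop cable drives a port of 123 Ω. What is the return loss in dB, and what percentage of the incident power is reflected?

Γ = (123 − 75)/(123 + 75) = 0.242
RL = −20·log₁₀(0.242) = 12.3 dB
P_refl/P_inc = |Γ|² = 0.0588

RL ≈ 12.3 dB; 5.88% of incident power reflected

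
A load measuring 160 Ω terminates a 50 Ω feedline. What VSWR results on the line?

VSWR ≈ 3.2

Γ = (160 − 50)/(160 + 50) = 0.524
VSWR = (1 + 0.524)/(1 − 0.524)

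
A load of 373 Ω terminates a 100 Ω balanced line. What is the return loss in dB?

RL ≈ 4.77 dB

Γ = (373 − 100)/(373 + 100) = 0.577
RL = −20·log₁₀|Γ| = −20·log₁₀(0.577)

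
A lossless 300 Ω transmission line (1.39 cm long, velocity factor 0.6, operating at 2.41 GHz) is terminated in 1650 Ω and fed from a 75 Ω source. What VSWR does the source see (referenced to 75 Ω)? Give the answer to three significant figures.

VSWR ≈ 4.95

λ = v/f = 0.6·c / 2.41 GHz = 0.0747 m
βl = 2π·l/λ = 2π × 0.186 = 67°
tan(βl) = 2.36
Z_in = Z_0·(Z_L + jZ_0·tanβl)/(Z_0 + jZ_L·tanβl) = 64 − j122 Ω
Γ_s = (Z_in − Z_s)/(Z_in + Z_s) = (-11 − j122)/(139 − j122), |Γ_s| = 0.664
VSWR = (1 + |Γ_s|)/(1 − |Γ_s|)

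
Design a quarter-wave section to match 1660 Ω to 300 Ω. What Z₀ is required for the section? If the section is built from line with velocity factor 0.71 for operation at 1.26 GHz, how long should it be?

Z_qwt = √(Z_0·R_L) = √(300 × 1660) = √498000
λ = 0.71·c/f = 0.169 m, so l = λ/4 = 0.0423 m

Z_qwt ≈ 706 Ω; length ≈ 4.23 cm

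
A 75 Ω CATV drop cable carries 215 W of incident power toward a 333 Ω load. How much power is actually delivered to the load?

Γ = (333 − 75)/(333 + 75) = 0.632
|Γ|² = 0.4
P_refl = |Γ|²·P_inc = 86 W, P_del = (1 − |Γ|²)·P_inc = 129 W

P_delivered ≈ 129 W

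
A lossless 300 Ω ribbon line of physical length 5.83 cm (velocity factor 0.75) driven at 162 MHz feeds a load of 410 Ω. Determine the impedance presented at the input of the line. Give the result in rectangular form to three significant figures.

Z_in ≈ 387 − j61.9 Ω

λ = v/f = 0.75·c / 162 MHz = 1.39 m
βl = 2π·l/λ = 2π × 0.042 = 15.1°
tan(βl) = tan(15.1°) = 0.27
Z_in = Z_0·(Z_L + jZ_0·tanβl)/(Z_0 + jZ_L·tanβl)
     = 300·(410 + j81)/(300 + j111)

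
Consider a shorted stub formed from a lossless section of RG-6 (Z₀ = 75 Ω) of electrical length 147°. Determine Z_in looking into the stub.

tan(βl) = -0.649
For a shorted stub, Z_in = jZ_0·tan(βl)

Z_in ≈ −j48.7 Ω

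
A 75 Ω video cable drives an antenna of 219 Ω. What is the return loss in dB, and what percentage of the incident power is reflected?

Γ = (219 − 75)/(219 + 75) = 0.49
RL = −20·log₁₀(0.49) = 6.2 dB
P_refl/P_inc = |Γ|² = 0.24

RL ≈ 6.2 dB; 24% of incident power reflected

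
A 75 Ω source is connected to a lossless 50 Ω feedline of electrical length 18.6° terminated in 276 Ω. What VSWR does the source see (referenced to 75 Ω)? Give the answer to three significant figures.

VSWR ≈ 4.16

tan(βl) = 0.337
Z_in = Z_0·(Z_L + jZ_0·tanβl)/(Z_0 + jZ_L·tanβl) = 69 − j111 Ω
Γ_s = (Z_in − Z_s)/(Z_in + Z_s) = (-5.97 − j111)/(144 − j111), |Γ_s| = 0.613
VSWR = (1 + |Γ_s|)/(1 − |Γ_s|)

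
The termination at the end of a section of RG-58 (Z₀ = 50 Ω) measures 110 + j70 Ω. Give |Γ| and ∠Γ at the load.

Γ = (Z_L − Z_0)/(Z_L + Z_0) = (60 + j70)/(160 + j70)
|Γ| = 92.2/175 = 0.528

Γ ≈ 0.528 ∠ 25.8°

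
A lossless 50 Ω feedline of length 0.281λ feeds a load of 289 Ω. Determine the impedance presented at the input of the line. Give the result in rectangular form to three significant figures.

Z_in ≈ 8.98 + j9.56 Ω

βl = 2π × 0.281 = 101°
tan(βl) = tan(101°) = -5.07
Z_in = Z_0·(Z_L + jZ_0·tanβl)/(Z_0 + jZ_L·tanβl)
     = 50·(289 − j253)/(50 − j1460)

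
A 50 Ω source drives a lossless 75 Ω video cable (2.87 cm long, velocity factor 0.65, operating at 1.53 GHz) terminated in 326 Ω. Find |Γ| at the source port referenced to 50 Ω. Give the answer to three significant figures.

|Γ| ≈ 0.499

λ = v/f = 0.65·c / 1.53 GHz = 0.127 m
βl = 2π·l/λ = 2π × 0.225 = 81.1°
tan(βl) = 6.36
Z_in = Z_0·(Z_L + jZ_0·tanβl)/(Z_0 + jZ_L·tanβl) = 17.7 − j11.2 Ω
Γ_s = (Z_in − Z_s)/(Z_in + Z_s) = (-32.3 − j11.2)/(67.7 − j11.2), |Γ_s| = 0.499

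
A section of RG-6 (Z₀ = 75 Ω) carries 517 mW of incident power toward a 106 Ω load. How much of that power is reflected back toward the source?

Γ = (106 − 75)/(106 + 75) = 0.171
|Γ|² = 0.0293
P_refl = |Γ|²·P_inc = 15.2 mW, P_del = (1 − |Γ|²)·P_inc = 502 mW

P_reflected ≈ 15.2 mW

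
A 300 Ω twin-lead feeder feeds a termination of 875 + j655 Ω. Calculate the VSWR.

VSWR ≈ 4.68

Γ = (Z_L − Z_0)/(Z_L + Z_0) = (575 + j655)/(1175 + j655)
|Γ| = 872/1350 = 0.648
VSWR = (1 + |Γ|)/(1 − |Γ|) = 1.65/0.352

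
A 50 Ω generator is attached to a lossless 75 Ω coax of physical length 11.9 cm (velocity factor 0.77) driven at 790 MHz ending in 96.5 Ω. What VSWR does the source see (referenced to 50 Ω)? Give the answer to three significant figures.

VSWR ≈ 1.75

λ = v/f = 0.77·c / 790 MHz = 0.292 m
βl = 2π·l/λ = 2π × 0.407 = 147°
tan(βl) = -0.662
Z_in = Z_0·(Z_L + jZ_0·tanβl)/(Z_0 + jZ_L·tanβl) = 80.4 + j18.9 Ω
Γ_s = (Z_in − Z_s)/(Z_in + Z_s) = (30.4 + j18.9)/(130 + j18.9), |Γ_s| = 0.272
VSWR = (1 + |Γ_s|)/(1 − |Γ_s|)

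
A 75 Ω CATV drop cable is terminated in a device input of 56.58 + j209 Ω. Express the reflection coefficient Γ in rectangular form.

Γ ≈ 0.676 + j0.514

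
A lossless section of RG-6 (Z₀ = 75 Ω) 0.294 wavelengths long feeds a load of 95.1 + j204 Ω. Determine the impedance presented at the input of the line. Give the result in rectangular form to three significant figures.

Z_in ≈ 9.67 − j1.62 Ω

βl = 2π × 0.294 = 106°
tan(βl) = tan(106°) = -3.52
Z_in = Z_0·(Z_L + jZ_0·tanβl)/(Z_0 + jZ_L·tanβl)
     = 75·(95.1 − j60.3)/(794 − j335)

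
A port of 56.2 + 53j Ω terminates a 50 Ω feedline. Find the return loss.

Γ = (6.2 + j53)/(106.2 + j53), |Γ| = 0.45
RL = −20·log₁₀|Γ| = −20·log₁₀(0.45)

RL ≈ 6.94 dB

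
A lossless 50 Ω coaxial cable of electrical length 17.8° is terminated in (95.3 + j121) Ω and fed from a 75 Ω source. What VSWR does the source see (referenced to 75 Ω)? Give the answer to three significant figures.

VSWR ≈ 3.56

tan(βl) = 0.321
Z_in = Z_0·(Z_L + jZ_0·tanβl)/(Z_0 + jZ_L·tanβl) = 248 − j65.4 Ω
Γ_s = (Z_in − Z_s)/(Z_in + Z_s) = (173 − j65.4)/(323 − j65.4), |Γ_s| = 0.561
VSWR = (1 + |Γ_s|)/(1 − |Γ_s|)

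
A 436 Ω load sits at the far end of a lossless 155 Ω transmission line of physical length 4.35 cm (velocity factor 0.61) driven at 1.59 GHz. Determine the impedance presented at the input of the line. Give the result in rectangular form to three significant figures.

Z_in ≈ 101 + j124 Ω

λ = v/f = 0.61·c / 1.59 GHz = 0.115 m
βl = 2π·l/λ = 2π × 0.378 = 136°
tan(βl) = tan(136°) = -0.964
Z_in = Z_0·(Z_L + jZ_0·tanβl)/(Z_0 + jZ_L·tanβl)
     = 155·(436 − j149)/(155 − j420)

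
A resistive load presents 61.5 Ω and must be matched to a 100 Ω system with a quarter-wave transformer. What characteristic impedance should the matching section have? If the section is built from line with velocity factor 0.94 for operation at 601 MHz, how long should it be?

Z_qwt = √(Z_0·R_L) = √(100 × 61.5) = √6150
λ = 0.94·c/f = 0.469 m, so l = λ/4 = 0.117 m

Z_qwt ≈ 78.4 Ω; length ≈ 11.7 cm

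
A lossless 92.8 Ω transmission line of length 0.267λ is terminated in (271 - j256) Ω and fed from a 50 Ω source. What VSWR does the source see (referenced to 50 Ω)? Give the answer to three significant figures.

βl = 2π × 0.267 = 96.1°
tan(βl) = -9.33
Z_in = Z_0·(Z_L + jZ_0·tanβl)/(Z_0 + jZ_L·tanβl) = 17.6 + j25.9 Ω
Γ_s = (Z_in − Z_s)/(Z_in + Z_s) = (-32.4 + j25.9)/(67.6 + j25.9), |Γ_s| = 0.573
VSWR = (1 + |Γ_s|)/(1 − |Γ_s|)

VSWR ≈ 3.68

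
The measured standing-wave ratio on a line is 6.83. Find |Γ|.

|Γ| ≈ 0.745

|Γ| = (S − 1)/(S + 1) = (6.83 − 1)/(6.83 + 1) = 5.83/7.83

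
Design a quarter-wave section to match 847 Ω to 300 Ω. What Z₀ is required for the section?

Z_qwt ≈ 504 Ω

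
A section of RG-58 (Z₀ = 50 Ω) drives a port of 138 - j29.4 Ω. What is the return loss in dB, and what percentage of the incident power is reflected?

Γ = (88 − j29.4)/(188 − j29.4), |Γ| = 0.488
RL = −20·log₁₀(0.488) = 6.24 dB
P_refl/P_inc = |Γ|² = 0.238

RL ≈ 6.24 dB; 23.8% of incident power reflected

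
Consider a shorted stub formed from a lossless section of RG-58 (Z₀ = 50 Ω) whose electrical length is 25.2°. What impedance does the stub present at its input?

Z_in ≈ +j23.5 Ω

tan(βl) = 0.471
For a shorted stub, Z_in = jZ_0·tan(βl)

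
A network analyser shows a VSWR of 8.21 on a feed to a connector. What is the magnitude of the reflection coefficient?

|Γ| ≈ 0.783

|Γ| = (S − 1)/(S + 1) = (8.21 − 1)/(8.21 + 1) = 7.21/9.21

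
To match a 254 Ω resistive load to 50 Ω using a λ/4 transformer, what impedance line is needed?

Z_qwt ≈ 113 Ω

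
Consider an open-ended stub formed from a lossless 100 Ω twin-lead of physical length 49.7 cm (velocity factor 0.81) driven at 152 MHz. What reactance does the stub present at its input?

λ = v/f = 0.81·c / 152 MHz = 1.6 m
βl = 2π·l/λ = 2π × 0.311 = 112°
tan(βl) = -2.49
For an open-ended stub, Z_in = −jZ_0·cot(βl) = −jZ_0/tan(βl)

X_in ≈ 40.2 Ω (inductive)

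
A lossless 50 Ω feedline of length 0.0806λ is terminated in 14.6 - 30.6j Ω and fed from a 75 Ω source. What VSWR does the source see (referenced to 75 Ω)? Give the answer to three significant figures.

βl = 2π × 0.0806 = 29°
tan(βl) = 0.555
Z_in = Z_0·(Z_L + jZ_0·tanβl)/(Z_0 + jZ_L·tanβl) = 10.5 − j3.41 Ω
Γ_s = (Z_in − Z_s)/(Z_in + Z_s) = (-64.5 − j3.41)/(85.5 − j3.41), |Γ_s| = 0.755
VSWR = (1 + |Γ_s|)/(1 − |Γ_s|)

VSWR ≈ 7.17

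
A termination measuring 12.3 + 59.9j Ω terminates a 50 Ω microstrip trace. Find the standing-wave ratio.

Γ = (Z_L − Z_0)/(Z_L + Z_0) = (-37.7 + j59.9)/(62.3 + j59.9)
|Γ| = 70.8/86.4 = 0.819
VSWR = (1 + |Γ|)/(1 − |Γ|) = 1.82/0.181

VSWR ≈ 10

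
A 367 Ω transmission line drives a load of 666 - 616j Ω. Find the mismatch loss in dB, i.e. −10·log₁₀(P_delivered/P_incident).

mismatch loss ≈ 1.7 dB

Γ = (299 − j616)/(1033 − j616), |Γ| = 0.569
|Γ|² = 0.324, so P_del/P_inc = 1 − |Γ|² = 0.676
ML = −10·log₁₀(1 − |Γ|²)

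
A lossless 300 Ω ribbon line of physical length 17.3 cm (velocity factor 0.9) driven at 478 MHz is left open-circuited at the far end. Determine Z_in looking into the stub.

Z_in ≈ +j111 Ω

λ = v/f = 0.9·c / 478 MHz = 0.565 m
βl = 2π·l/λ = 2π × 0.306 = 110°
tan(βl) = -2.71
For an open-circuited stub, Z_in = −jZ_0·cot(βl) = −jZ_0/tan(βl)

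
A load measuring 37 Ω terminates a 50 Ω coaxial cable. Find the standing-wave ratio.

VSWR ≈ 1.35

Γ = (37 − 50)/(37 + 50) = -0.149
VSWR = (1 + 0.149)/(1 − 0.149)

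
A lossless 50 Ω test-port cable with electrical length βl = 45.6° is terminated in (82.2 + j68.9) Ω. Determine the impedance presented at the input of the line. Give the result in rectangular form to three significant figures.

tan(βl) = tan(45.6°) = 1.02
Z_in = Z_0·(Z_L + jZ_0·tanβl)/(Z_0 + jZ_L·tanβl)
     = 50·(82.2 + j120)/(-20.4 + j83.9)

Z_in ≈ 56.3 − j62.6 Ω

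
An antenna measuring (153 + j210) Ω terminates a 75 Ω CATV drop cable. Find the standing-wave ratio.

Γ = (Z_L − Z_0)/(Z_L + Z_0) = (78 + j210)/(228 + j210)
|Γ| = 224/310 = 0.723
VSWR = (1 + |Γ|)/(1 − |Γ|) = 1.72/0.277

VSWR ≈ 6.21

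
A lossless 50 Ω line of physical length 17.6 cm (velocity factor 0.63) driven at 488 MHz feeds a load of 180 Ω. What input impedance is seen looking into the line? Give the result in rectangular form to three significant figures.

λ = v/f = 0.63·c / 488 MHz = 0.387 m
βl = 2π·l/λ = 2π × 0.454 = 164°
tan(βl) = tan(164°) = -0.294
Z_in = Z_0·(Z_L + jZ_0·tanβl)/(Z_0 + jZ_L·tanβl)
     = 50·(180 − j14.7)/(50 − j53)

Z_in ≈ 92.1 + j82.9 Ω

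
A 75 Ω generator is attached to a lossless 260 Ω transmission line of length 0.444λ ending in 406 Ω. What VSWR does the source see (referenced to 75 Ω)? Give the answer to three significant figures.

βl = 2π × 0.444 = 160°
tan(βl) = -0.367
Z_in = Z_0·(Z_L + jZ_0·tanβl)/(Z_0 + jZ_L·tanβl) = 347 + j103 Ω
Γ_s = (Z_in − Z_s)/(Z_in + Z_s) = (272 + j103)/(422 + j103), |Γ_s| = 0.67
VSWR = (1 + |Γ_s|)/(1 − |Γ_s|)

VSWR ≈ 5.05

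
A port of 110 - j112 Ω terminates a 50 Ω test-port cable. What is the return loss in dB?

Γ = (60 − j112)/(160 − j112), |Γ| = 0.651
RL = −20·log₁₀|Γ| = −20·log₁₀(0.651)

RL ≈ 3.73 dB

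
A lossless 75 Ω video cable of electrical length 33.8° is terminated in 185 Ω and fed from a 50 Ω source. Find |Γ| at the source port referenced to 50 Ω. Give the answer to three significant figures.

|Γ| ≈ 0.514

tan(βl) = 0.669
Z_in = Z_0·(Z_L + jZ_0·tanβl)/(Z_0 + jZ_L·tanβl) = 71.9 − j68.5 Ω
Γ_s = (Z_in − Z_s)/(Z_in + Z_s) = (21.9 − j68.5)/(122 − j68.5), |Γ_s| = 0.514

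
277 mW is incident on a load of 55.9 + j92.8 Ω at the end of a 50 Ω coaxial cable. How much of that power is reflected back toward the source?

P_reflected ≈ 121 mW

|Γ| = |(5.9 + j92.8)/(105.9 + j92.8)| = 0.66
|Γ|² = 0.436
P_refl = |Γ|²·P_inc = 121 mW, P_del = (1 − |Γ|²)·P_inc = 156 mW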